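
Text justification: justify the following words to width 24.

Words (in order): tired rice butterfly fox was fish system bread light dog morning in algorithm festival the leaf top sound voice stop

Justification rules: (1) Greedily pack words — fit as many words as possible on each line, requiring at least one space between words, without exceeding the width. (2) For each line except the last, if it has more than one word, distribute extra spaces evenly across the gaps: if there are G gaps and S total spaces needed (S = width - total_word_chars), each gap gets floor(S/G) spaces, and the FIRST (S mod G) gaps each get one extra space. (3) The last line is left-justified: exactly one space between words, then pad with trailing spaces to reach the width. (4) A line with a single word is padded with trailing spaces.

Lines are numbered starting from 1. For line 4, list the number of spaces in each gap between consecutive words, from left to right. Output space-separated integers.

Answer: 2 2

Derivation:
Line 1: ['tired', 'rice', 'butterfly', 'fox'] (min_width=24, slack=0)
Line 2: ['was', 'fish', 'system', 'bread'] (min_width=21, slack=3)
Line 3: ['light', 'dog', 'morning', 'in'] (min_width=20, slack=4)
Line 4: ['algorithm', 'festival', 'the'] (min_width=22, slack=2)
Line 5: ['leaf', 'top', 'sound', 'voice'] (min_width=20, slack=4)
Line 6: ['stop'] (min_width=4, slack=20)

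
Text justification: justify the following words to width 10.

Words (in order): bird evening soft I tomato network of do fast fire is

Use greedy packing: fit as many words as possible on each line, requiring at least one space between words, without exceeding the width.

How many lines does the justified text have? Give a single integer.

Answer: 7

Derivation:
Line 1: ['bird'] (min_width=4, slack=6)
Line 2: ['evening'] (min_width=7, slack=3)
Line 3: ['soft', 'I'] (min_width=6, slack=4)
Line 4: ['tomato'] (min_width=6, slack=4)
Line 5: ['network', 'of'] (min_width=10, slack=0)
Line 6: ['do', 'fast'] (min_width=7, slack=3)
Line 7: ['fire', 'is'] (min_width=7, slack=3)
Total lines: 7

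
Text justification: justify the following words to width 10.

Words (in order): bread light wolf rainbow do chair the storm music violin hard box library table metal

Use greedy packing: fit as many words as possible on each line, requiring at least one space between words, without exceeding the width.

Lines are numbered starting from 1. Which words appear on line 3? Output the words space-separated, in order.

Answer: rainbow do

Derivation:
Line 1: ['bread'] (min_width=5, slack=5)
Line 2: ['light', 'wolf'] (min_width=10, slack=0)
Line 3: ['rainbow', 'do'] (min_width=10, slack=0)
Line 4: ['chair', 'the'] (min_width=9, slack=1)
Line 5: ['storm'] (min_width=5, slack=5)
Line 6: ['music'] (min_width=5, slack=5)
Line 7: ['violin'] (min_width=6, slack=4)
Line 8: ['hard', 'box'] (min_width=8, slack=2)
Line 9: ['library'] (min_width=7, slack=3)
Line 10: ['table'] (min_width=5, slack=5)
Line 11: ['metal'] (min_width=5, slack=5)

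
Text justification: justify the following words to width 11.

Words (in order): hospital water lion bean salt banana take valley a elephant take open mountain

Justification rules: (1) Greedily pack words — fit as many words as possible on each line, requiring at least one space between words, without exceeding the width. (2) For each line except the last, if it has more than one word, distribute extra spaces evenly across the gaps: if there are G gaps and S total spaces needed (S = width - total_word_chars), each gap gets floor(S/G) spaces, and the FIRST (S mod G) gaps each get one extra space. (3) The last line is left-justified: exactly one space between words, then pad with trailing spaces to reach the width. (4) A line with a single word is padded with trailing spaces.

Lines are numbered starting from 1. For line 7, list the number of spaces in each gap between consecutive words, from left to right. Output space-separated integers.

Answer: 3

Derivation:
Line 1: ['hospital'] (min_width=8, slack=3)
Line 2: ['water', 'lion'] (min_width=10, slack=1)
Line 3: ['bean', 'salt'] (min_width=9, slack=2)
Line 4: ['banana', 'take'] (min_width=11, slack=0)
Line 5: ['valley', 'a'] (min_width=8, slack=3)
Line 6: ['elephant'] (min_width=8, slack=3)
Line 7: ['take', 'open'] (min_width=9, slack=2)
Line 8: ['mountain'] (min_width=8, slack=3)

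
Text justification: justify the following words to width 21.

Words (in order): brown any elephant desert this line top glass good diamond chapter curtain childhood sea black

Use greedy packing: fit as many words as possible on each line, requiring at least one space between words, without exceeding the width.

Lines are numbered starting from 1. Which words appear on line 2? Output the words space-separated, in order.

Line 1: ['brown', 'any', 'elephant'] (min_width=18, slack=3)
Line 2: ['desert', 'this', 'line', 'top'] (min_width=20, slack=1)
Line 3: ['glass', 'good', 'diamond'] (min_width=18, slack=3)
Line 4: ['chapter', 'curtain'] (min_width=15, slack=6)
Line 5: ['childhood', 'sea', 'black'] (min_width=19, slack=2)

Answer: desert this line top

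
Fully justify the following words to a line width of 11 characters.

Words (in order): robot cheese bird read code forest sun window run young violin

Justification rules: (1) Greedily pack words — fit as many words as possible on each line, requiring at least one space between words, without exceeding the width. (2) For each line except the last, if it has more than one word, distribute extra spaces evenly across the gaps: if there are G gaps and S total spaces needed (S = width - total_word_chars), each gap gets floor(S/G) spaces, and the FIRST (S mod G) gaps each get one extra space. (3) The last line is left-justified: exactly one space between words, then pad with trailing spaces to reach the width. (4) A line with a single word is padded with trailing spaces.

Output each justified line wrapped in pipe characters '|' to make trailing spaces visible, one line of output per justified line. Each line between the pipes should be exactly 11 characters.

Line 1: ['robot'] (min_width=5, slack=6)
Line 2: ['cheese', 'bird'] (min_width=11, slack=0)
Line 3: ['read', 'code'] (min_width=9, slack=2)
Line 4: ['forest', 'sun'] (min_width=10, slack=1)
Line 5: ['window', 'run'] (min_width=10, slack=1)
Line 6: ['young'] (min_width=5, slack=6)
Line 7: ['violin'] (min_width=6, slack=5)

Answer: |robot      |
|cheese bird|
|read   code|
|forest  sun|
|window  run|
|young      |
|violin     |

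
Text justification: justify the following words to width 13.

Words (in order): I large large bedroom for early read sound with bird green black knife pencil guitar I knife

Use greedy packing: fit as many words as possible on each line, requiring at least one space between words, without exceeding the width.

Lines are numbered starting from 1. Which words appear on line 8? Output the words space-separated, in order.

Answer: I knife

Derivation:
Line 1: ['I', 'large', 'large'] (min_width=13, slack=0)
Line 2: ['bedroom', 'for'] (min_width=11, slack=2)
Line 3: ['early', 'read'] (min_width=10, slack=3)
Line 4: ['sound', 'with'] (min_width=10, slack=3)
Line 5: ['bird', 'green'] (min_width=10, slack=3)
Line 6: ['black', 'knife'] (min_width=11, slack=2)
Line 7: ['pencil', 'guitar'] (min_width=13, slack=0)
Line 8: ['I', 'knife'] (min_width=7, slack=6)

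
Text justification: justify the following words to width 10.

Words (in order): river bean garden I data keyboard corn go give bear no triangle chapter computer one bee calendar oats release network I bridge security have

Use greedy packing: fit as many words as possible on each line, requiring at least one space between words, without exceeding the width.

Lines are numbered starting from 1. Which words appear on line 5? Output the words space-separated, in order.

Line 1: ['river', 'bean'] (min_width=10, slack=0)
Line 2: ['garden', 'I'] (min_width=8, slack=2)
Line 3: ['data'] (min_width=4, slack=6)
Line 4: ['keyboard'] (min_width=8, slack=2)
Line 5: ['corn', 'go'] (min_width=7, slack=3)
Line 6: ['give', 'bear'] (min_width=9, slack=1)
Line 7: ['no'] (min_width=2, slack=8)
Line 8: ['triangle'] (min_width=8, slack=2)
Line 9: ['chapter'] (min_width=7, slack=3)
Line 10: ['computer'] (min_width=8, slack=2)
Line 11: ['one', 'bee'] (min_width=7, slack=3)
Line 12: ['calendar'] (min_width=8, slack=2)
Line 13: ['oats'] (min_width=4, slack=6)
Line 14: ['release'] (min_width=7, slack=3)
Line 15: ['network', 'I'] (min_width=9, slack=1)
Line 16: ['bridge'] (min_width=6, slack=4)
Line 17: ['security'] (min_width=8, slack=2)
Line 18: ['have'] (min_width=4, slack=6)

Answer: corn go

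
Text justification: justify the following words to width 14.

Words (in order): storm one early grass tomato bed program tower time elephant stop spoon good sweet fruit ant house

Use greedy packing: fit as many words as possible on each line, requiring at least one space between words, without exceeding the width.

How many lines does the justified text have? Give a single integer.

Answer: 9

Derivation:
Line 1: ['storm', 'one'] (min_width=9, slack=5)
Line 2: ['early', 'grass'] (min_width=11, slack=3)
Line 3: ['tomato', 'bed'] (min_width=10, slack=4)
Line 4: ['program', 'tower'] (min_width=13, slack=1)
Line 5: ['time', 'elephant'] (min_width=13, slack=1)
Line 6: ['stop', 'spoon'] (min_width=10, slack=4)
Line 7: ['good', 'sweet'] (min_width=10, slack=4)
Line 8: ['fruit', 'ant'] (min_width=9, slack=5)
Line 9: ['house'] (min_width=5, slack=9)
Total lines: 9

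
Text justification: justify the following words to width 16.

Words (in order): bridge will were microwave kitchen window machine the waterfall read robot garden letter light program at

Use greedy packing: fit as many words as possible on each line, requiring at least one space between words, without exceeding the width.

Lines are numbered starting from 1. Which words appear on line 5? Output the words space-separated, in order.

Line 1: ['bridge', 'will', 'were'] (min_width=16, slack=0)
Line 2: ['microwave'] (min_width=9, slack=7)
Line 3: ['kitchen', 'window'] (min_width=14, slack=2)
Line 4: ['machine', 'the'] (min_width=11, slack=5)
Line 5: ['waterfall', 'read'] (min_width=14, slack=2)
Line 6: ['robot', 'garden'] (min_width=12, slack=4)
Line 7: ['letter', 'light'] (min_width=12, slack=4)
Line 8: ['program', 'at'] (min_width=10, slack=6)

Answer: waterfall read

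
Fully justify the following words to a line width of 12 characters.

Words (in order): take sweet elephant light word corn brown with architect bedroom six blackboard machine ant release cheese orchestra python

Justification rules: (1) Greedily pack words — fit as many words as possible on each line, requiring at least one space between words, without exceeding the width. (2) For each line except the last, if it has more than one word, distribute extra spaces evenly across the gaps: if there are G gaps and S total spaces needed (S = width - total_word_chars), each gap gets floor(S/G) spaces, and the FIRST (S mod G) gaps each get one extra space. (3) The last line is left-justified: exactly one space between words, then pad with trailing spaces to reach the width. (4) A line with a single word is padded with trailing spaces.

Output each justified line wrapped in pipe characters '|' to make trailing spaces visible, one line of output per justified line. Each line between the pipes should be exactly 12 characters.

Line 1: ['take', 'sweet'] (min_width=10, slack=2)
Line 2: ['elephant'] (min_width=8, slack=4)
Line 3: ['light', 'word'] (min_width=10, slack=2)
Line 4: ['corn', 'brown'] (min_width=10, slack=2)
Line 5: ['with'] (min_width=4, slack=8)
Line 6: ['architect'] (min_width=9, slack=3)
Line 7: ['bedroom', 'six'] (min_width=11, slack=1)
Line 8: ['blackboard'] (min_width=10, slack=2)
Line 9: ['machine', 'ant'] (min_width=11, slack=1)
Line 10: ['release'] (min_width=7, slack=5)
Line 11: ['cheese'] (min_width=6, slack=6)
Line 12: ['orchestra'] (min_width=9, slack=3)
Line 13: ['python'] (min_width=6, slack=6)

Answer: |take   sweet|
|elephant    |
|light   word|
|corn   brown|
|with        |
|architect   |
|bedroom  six|
|blackboard  |
|machine  ant|
|release     |
|cheese      |
|orchestra   |
|python      |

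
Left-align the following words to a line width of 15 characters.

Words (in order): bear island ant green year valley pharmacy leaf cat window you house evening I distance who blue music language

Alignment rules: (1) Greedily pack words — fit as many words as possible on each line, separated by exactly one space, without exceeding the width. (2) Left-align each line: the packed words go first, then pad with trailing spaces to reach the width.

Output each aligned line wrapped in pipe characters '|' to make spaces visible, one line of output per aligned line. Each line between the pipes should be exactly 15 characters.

Answer: |bear island ant|
|green year     |
|valley pharmacy|
|leaf cat window|
|you house      |
|evening I      |
|distance who   |
|blue music     |
|language       |

Derivation:
Line 1: ['bear', 'island', 'ant'] (min_width=15, slack=0)
Line 2: ['green', 'year'] (min_width=10, slack=5)
Line 3: ['valley', 'pharmacy'] (min_width=15, slack=0)
Line 4: ['leaf', 'cat', 'window'] (min_width=15, slack=0)
Line 5: ['you', 'house'] (min_width=9, slack=6)
Line 6: ['evening', 'I'] (min_width=9, slack=6)
Line 7: ['distance', 'who'] (min_width=12, slack=3)
Line 8: ['blue', 'music'] (min_width=10, slack=5)
Line 9: ['language'] (min_width=8, slack=7)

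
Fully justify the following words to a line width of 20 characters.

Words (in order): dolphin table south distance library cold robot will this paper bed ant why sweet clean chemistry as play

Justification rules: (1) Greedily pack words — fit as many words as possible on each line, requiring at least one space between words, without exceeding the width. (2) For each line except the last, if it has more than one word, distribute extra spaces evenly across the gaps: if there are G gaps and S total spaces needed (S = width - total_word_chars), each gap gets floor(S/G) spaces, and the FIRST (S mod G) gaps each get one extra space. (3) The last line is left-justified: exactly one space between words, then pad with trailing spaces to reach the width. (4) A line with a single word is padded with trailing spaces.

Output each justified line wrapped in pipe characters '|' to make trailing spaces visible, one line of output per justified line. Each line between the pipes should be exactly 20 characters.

Line 1: ['dolphin', 'table', 'south'] (min_width=19, slack=1)
Line 2: ['distance', 'library'] (min_width=16, slack=4)
Line 3: ['cold', 'robot', 'will', 'this'] (min_width=20, slack=0)
Line 4: ['paper', 'bed', 'ant', 'why'] (min_width=17, slack=3)
Line 5: ['sweet', 'clean'] (min_width=11, slack=9)
Line 6: ['chemistry', 'as', 'play'] (min_width=17, slack=3)

Answer: |dolphin  table south|
|distance     library|
|cold robot will this|
|paper  bed  ant  why|
|sweet          clean|
|chemistry as play   |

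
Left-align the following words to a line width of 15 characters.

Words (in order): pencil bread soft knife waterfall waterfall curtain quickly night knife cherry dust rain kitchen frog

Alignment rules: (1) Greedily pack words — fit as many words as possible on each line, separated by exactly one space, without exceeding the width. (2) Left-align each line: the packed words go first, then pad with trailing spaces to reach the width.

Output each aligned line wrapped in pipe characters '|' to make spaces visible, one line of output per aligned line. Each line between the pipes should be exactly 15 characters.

Answer: |pencil bread   |
|soft knife     |
|waterfall      |
|waterfall      |
|curtain quickly|
|night knife    |
|cherry dust    |
|rain kitchen   |
|frog           |

Derivation:
Line 1: ['pencil', 'bread'] (min_width=12, slack=3)
Line 2: ['soft', 'knife'] (min_width=10, slack=5)
Line 3: ['waterfall'] (min_width=9, slack=6)
Line 4: ['waterfall'] (min_width=9, slack=6)
Line 5: ['curtain', 'quickly'] (min_width=15, slack=0)
Line 6: ['night', 'knife'] (min_width=11, slack=4)
Line 7: ['cherry', 'dust'] (min_width=11, slack=4)
Line 8: ['rain', 'kitchen'] (min_width=12, slack=3)
Line 9: ['frog'] (min_width=4, slack=11)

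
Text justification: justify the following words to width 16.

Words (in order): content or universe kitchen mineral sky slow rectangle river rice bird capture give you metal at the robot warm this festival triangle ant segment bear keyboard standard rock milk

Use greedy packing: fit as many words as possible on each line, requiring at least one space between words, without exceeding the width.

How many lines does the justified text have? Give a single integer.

Line 1: ['content', 'or'] (min_width=10, slack=6)
Line 2: ['universe', 'kitchen'] (min_width=16, slack=0)
Line 3: ['mineral', 'sky', 'slow'] (min_width=16, slack=0)
Line 4: ['rectangle', 'river'] (min_width=15, slack=1)
Line 5: ['rice', 'bird'] (min_width=9, slack=7)
Line 6: ['capture', 'give', 'you'] (min_width=16, slack=0)
Line 7: ['metal', 'at', 'the'] (min_width=12, slack=4)
Line 8: ['robot', 'warm', 'this'] (min_width=15, slack=1)
Line 9: ['festival'] (min_width=8, slack=8)
Line 10: ['triangle', 'ant'] (min_width=12, slack=4)
Line 11: ['segment', 'bear'] (min_width=12, slack=4)
Line 12: ['keyboard'] (min_width=8, slack=8)
Line 13: ['standard', 'rock'] (min_width=13, slack=3)
Line 14: ['milk'] (min_width=4, slack=12)
Total lines: 14

Answer: 14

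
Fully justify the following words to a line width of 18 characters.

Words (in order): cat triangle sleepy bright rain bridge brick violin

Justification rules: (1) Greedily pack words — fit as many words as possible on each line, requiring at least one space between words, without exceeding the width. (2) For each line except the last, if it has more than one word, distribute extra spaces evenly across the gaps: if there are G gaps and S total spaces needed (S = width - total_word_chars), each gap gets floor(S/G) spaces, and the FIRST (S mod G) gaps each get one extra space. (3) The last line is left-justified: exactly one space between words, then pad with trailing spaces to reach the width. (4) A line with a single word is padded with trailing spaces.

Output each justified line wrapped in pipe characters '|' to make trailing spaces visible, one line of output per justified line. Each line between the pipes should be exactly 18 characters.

Answer: |cat       triangle|
|sleepy bright rain|
|bridge       brick|
|violin            |

Derivation:
Line 1: ['cat', 'triangle'] (min_width=12, slack=6)
Line 2: ['sleepy', 'bright', 'rain'] (min_width=18, slack=0)
Line 3: ['bridge', 'brick'] (min_width=12, slack=6)
Line 4: ['violin'] (min_width=6, slack=12)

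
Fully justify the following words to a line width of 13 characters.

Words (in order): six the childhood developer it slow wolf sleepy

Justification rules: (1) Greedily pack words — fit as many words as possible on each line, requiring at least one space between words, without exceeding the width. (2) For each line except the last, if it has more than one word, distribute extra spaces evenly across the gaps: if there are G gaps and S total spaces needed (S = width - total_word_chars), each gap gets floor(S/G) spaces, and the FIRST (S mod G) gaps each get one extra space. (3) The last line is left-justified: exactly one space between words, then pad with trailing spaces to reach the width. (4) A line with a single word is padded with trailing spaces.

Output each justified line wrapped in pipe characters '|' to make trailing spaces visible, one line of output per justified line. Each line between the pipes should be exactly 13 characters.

Answer: |six       the|
|childhood    |
|developer  it|
|slow     wolf|
|sleepy       |

Derivation:
Line 1: ['six', 'the'] (min_width=7, slack=6)
Line 2: ['childhood'] (min_width=9, slack=4)
Line 3: ['developer', 'it'] (min_width=12, slack=1)
Line 4: ['slow', 'wolf'] (min_width=9, slack=4)
Line 5: ['sleepy'] (min_width=6, slack=7)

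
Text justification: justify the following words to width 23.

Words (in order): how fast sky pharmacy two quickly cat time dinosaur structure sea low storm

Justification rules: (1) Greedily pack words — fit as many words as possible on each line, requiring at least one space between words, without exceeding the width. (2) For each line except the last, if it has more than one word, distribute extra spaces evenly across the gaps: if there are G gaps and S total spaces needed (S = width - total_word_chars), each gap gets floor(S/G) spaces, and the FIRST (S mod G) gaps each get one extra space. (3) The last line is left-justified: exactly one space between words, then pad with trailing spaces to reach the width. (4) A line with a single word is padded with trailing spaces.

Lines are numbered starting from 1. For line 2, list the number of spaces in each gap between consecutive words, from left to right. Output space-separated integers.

Line 1: ['how', 'fast', 'sky', 'pharmacy'] (min_width=21, slack=2)
Line 2: ['two', 'quickly', 'cat', 'time'] (min_width=20, slack=3)
Line 3: ['dinosaur', 'structure', 'sea'] (min_width=22, slack=1)
Line 4: ['low', 'storm'] (min_width=9, slack=14)

Answer: 2 2 2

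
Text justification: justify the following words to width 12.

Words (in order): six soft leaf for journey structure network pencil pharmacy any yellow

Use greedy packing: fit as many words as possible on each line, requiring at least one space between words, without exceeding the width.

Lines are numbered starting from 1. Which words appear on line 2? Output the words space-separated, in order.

Answer: leaf for

Derivation:
Line 1: ['six', 'soft'] (min_width=8, slack=4)
Line 2: ['leaf', 'for'] (min_width=8, slack=4)
Line 3: ['journey'] (min_width=7, slack=5)
Line 4: ['structure'] (min_width=9, slack=3)
Line 5: ['network'] (min_width=7, slack=5)
Line 6: ['pencil'] (min_width=6, slack=6)
Line 7: ['pharmacy', 'any'] (min_width=12, slack=0)
Line 8: ['yellow'] (min_width=6, slack=6)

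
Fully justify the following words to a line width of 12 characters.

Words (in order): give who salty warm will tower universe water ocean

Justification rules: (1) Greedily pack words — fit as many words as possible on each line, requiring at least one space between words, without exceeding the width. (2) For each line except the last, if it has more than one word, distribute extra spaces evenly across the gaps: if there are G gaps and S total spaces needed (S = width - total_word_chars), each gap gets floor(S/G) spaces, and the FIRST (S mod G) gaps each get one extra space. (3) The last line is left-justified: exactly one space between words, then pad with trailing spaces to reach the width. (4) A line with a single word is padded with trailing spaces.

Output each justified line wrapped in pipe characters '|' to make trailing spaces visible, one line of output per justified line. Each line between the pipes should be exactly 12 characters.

Answer: |give     who|
|salty   warm|
|will   tower|
|universe    |
|water ocean |

Derivation:
Line 1: ['give', 'who'] (min_width=8, slack=4)
Line 2: ['salty', 'warm'] (min_width=10, slack=2)
Line 3: ['will', 'tower'] (min_width=10, slack=2)
Line 4: ['universe'] (min_width=8, slack=4)
Line 5: ['water', 'ocean'] (min_width=11, slack=1)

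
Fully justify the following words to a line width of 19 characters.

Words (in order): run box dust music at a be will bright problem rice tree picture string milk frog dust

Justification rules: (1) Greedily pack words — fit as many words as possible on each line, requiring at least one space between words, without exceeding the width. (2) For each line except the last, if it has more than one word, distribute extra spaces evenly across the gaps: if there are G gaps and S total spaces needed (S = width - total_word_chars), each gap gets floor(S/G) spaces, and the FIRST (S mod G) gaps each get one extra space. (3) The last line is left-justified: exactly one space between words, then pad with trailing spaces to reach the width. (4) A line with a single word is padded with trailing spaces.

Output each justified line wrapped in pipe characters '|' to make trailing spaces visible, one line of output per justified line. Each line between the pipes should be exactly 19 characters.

Line 1: ['run', 'box', 'dust', 'music'] (min_width=18, slack=1)
Line 2: ['at', 'a', 'be', 'will', 'bright'] (min_width=19, slack=0)
Line 3: ['problem', 'rice', 'tree'] (min_width=17, slack=2)
Line 4: ['picture', 'string', 'milk'] (min_width=19, slack=0)
Line 5: ['frog', 'dust'] (min_width=9, slack=10)

Answer: |run  box dust music|
|at a be will bright|
|problem  rice  tree|
|picture string milk|
|frog dust          |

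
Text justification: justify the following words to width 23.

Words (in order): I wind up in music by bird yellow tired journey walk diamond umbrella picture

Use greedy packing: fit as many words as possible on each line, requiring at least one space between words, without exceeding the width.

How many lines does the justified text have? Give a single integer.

Answer: 4

Derivation:
Line 1: ['I', 'wind', 'up', 'in', 'music', 'by'] (min_width=21, slack=2)
Line 2: ['bird', 'yellow', 'tired'] (min_width=17, slack=6)
Line 3: ['journey', 'walk', 'diamond'] (min_width=20, slack=3)
Line 4: ['umbrella', 'picture'] (min_width=16, slack=7)
Total lines: 4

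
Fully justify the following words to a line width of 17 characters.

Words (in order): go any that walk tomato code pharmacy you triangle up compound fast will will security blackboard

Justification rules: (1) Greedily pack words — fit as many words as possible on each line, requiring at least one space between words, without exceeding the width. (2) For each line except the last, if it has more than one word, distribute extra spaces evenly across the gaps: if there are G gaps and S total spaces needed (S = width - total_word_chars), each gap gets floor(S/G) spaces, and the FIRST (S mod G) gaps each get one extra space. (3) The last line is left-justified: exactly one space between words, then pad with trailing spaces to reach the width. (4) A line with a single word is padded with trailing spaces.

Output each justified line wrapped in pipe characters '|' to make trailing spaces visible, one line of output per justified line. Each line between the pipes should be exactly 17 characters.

Answer: |go  any that walk|
|tomato       code|
|pharmacy      you|
|triangle       up|
|compound     fast|
|will         will|
|security         |
|blackboard       |

Derivation:
Line 1: ['go', 'any', 'that', 'walk'] (min_width=16, slack=1)
Line 2: ['tomato', 'code'] (min_width=11, slack=6)
Line 3: ['pharmacy', 'you'] (min_width=12, slack=5)
Line 4: ['triangle', 'up'] (min_width=11, slack=6)
Line 5: ['compound', 'fast'] (min_width=13, slack=4)
Line 6: ['will', 'will'] (min_width=9, slack=8)
Line 7: ['security'] (min_width=8, slack=9)
Line 8: ['blackboard'] (min_width=10, slack=7)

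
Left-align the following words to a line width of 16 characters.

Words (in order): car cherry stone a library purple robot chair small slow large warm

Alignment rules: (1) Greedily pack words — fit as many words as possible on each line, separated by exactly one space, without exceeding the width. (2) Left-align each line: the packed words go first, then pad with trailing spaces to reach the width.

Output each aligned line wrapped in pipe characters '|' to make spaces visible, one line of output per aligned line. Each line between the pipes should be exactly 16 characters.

Line 1: ['car', 'cherry', 'stone'] (min_width=16, slack=0)
Line 2: ['a', 'library', 'purple'] (min_width=16, slack=0)
Line 3: ['robot', 'chair'] (min_width=11, slack=5)
Line 4: ['small', 'slow', 'large'] (min_width=16, slack=0)
Line 5: ['warm'] (min_width=4, slack=12)

Answer: |car cherry stone|
|a library purple|
|robot chair     |
|small slow large|
|warm            |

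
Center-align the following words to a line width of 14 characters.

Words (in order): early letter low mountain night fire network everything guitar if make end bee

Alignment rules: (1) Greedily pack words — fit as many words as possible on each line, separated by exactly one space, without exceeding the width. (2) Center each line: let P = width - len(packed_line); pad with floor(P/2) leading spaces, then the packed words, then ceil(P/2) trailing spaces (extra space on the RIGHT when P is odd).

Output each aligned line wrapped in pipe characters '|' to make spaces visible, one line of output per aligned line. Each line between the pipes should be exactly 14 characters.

Line 1: ['early', 'letter'] (min_width=12, slack=2)
Line 2: ['low', 'mountain'] (min_width=12, slack=2)
Line 3: ['night', 'fire'] (min_width=10, slack=4)
Line 4: ['network'] (min_width=7, slack=7)
Line 5: ['everything'] (min_width=10, slack=4)
Line 6: ['guitar', 'if', 'make'] (min_width=14, slack=0)
Line 7: ['end', 'bee'] (min_width=7, slack=7)

Answer: | early letter |
| low mountain |
|  night fire  |
|   network    |
|  everything  |
|guitar if make|
|   end bee    |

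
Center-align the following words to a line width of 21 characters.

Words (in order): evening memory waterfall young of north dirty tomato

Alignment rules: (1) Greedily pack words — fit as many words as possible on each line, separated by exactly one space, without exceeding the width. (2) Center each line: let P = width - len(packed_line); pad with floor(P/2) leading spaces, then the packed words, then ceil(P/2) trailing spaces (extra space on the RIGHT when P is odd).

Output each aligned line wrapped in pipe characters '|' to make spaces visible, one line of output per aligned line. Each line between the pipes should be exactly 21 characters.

Answer: |   evening memory    |
| waterfall young of  |
| north dirty tomato  |

Derivation:
Line 1: ['evening', 'memory'] (min_width=14, slack=7)
Line 2: ['waterfall', 'young', 'of'] (min_width=18, slack=3)
Line 3: ['north', 'dirty', 'tomato'] (min_width=18, slack=3)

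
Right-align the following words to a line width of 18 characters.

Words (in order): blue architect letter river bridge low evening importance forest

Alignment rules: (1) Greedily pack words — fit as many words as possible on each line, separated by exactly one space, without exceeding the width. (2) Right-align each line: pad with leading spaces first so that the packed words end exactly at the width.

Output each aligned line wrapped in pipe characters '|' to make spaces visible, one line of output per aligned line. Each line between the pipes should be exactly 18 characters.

Answer: |    blue architect|
|      letter river|
|bridge low evening|
| importance forest|

Derivation:
Line 1: ['blue', 'architect'] (min_width=14, slack=4)
Line 2: ['letter', 'river'] (min_width=12, slack=6)
Line 3: ['bridge', 'low', 'evening'] (min_width=18, slack=0)
Line 4: ['importance', 'forest'] (min_width=17, slack=1)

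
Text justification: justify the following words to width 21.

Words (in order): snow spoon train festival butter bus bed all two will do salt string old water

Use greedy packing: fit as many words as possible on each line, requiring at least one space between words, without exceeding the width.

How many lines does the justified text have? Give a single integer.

Answer: 4

Derivation:
Line 1: ['snow', 'spoon', 'train'] (min_width=16, slack=5)
Line 2: ['festival', 'butter', 'bus'] (min_width=19, slack=2)
Line 3: ['bed', 'all', 'two', 'will', 'do'] (min_width=19, slack=2)
Line 4: ['salt', 'string', 'old', 'water'] (min_width=21, slack=0)
Total lines: 4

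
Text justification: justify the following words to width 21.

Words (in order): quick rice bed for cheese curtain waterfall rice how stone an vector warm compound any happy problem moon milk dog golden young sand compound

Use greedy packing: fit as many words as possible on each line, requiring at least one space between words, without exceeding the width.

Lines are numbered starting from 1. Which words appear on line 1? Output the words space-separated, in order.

Answer: quick rice bed for

Derivation:
Line 1: ['quick', 'rice', 'bed', 'for'] (min_width=18, slack=3)
Line 2: ['cheese', 'curtain'] (min_width=14, slack=7)
Line 3: ['waterfall', 'rice', 'how'] (min_width=18, slack=3)
Line 4: ['stone', 'an', 'vector', 'warm'] (min_width=20, slack=1)
Line 5: ['compound', 'any', 'happy'] (min_width=18, slack=3)
Line 6: ['problem', 'moon', 'milk', 'dog'] (min_width=21, slack=0)
Line 7: ['golden', 'young', 'sand'] (min_width=17, slack=4)
Line 8: ['compound'] (min_width=8, slack=13)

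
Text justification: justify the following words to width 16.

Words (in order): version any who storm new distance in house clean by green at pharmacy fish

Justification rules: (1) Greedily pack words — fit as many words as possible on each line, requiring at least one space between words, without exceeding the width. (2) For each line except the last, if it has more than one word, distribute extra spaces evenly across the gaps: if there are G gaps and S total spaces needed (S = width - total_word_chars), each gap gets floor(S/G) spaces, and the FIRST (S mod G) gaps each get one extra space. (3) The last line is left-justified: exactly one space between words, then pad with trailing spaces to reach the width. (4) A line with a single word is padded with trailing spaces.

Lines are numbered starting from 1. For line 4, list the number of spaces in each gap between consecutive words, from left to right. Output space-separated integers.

Answer: 2 2

Derivation:
Line 1: ['version', 'any', 'who'] (min_width=15, slack=1)
Line 2: ['storm', 'new'] (min_width=9, slack=7)
Line 3: ['distance', 'in'] (min_width=11, slack=5)
Line 4: ['house', 'clean', 'by'] (min_width=14, slack=2)
Line 5: ['green', 'at'] (min_width=8, slack=8)
Line 6: ['pharmacy', 'fish'] (min_width=13, slack=3)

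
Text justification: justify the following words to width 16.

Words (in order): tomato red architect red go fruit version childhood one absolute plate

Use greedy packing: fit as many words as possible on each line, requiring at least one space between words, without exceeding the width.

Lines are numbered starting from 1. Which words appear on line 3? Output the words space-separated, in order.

Line 1: ['tomato', 'red'] (min_width=10, slack=6)
Line 2: ['architect', 'red', 'go'] (min_width=16, slack=0)
Line 3: ['fruit', 'version'] (min_width=13, slack=3)
Line 4: ['childhood', 'one'] (min_width=13, slack=3)
Line 5: ['absolute', 'plate'] (min_width=14, slack=2)

Answer: fruit version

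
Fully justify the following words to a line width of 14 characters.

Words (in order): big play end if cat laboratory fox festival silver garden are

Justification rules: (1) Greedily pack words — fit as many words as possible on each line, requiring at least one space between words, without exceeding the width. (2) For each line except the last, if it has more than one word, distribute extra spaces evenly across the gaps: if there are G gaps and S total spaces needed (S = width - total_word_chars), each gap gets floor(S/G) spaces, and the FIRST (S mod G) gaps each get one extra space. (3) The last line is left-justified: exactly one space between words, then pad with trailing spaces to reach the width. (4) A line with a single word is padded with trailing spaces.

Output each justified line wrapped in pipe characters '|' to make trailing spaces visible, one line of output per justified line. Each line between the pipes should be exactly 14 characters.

Line 1: ['big', 'play', 'end'] (min_width=12, slack=2)
Line 2: ['if', 'cat'] (min_width=6, slack=8)
Line 3: ['laboratory', 'fox'] (min_width=14, slack=0)
Line 4: ['festival'] (min_width=8, slack=6)
Line 5: ['silver', 'garden'] (min_width=13, slack=1)
Line 6: ['are'] (min_width=3, slack=11)

Answer: |big  play  end|
|if         cat|
|laboratory fox|
|festival      |
|silver  garden|
|are           |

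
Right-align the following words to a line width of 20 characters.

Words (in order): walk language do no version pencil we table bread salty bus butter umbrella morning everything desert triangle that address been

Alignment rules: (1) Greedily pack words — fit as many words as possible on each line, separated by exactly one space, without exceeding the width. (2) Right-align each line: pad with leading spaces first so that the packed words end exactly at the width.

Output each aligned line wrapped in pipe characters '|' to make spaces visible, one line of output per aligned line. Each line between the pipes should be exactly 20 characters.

Line 1: ['walk', 'language', 'do', 'no'] (min_width=19, slack=1)
Line 2: ['version', 'pencil', 'we'] (min_width=17, slack=3)
Line 3: ['table', 'bread', 'salty'] (min_width=17, slack=3)
Line 4: ['bus', 'butter', 'umbrella'] (min_width=19, slack=1)
Line 5: ['morning', 'everything'] (min_width=18, slack=2)
Line 6: ['desert', 'triangle', 'that'] (min_width=20, slack=0)
Line 7: ['address', 'been'] (min_width=12, slack=8)

Answer: | walk language do no|
|   version pencil we|
|   table bread salty|
| bus butter umbrella|
|  morning everything|
|desert triangle that|
|        address been|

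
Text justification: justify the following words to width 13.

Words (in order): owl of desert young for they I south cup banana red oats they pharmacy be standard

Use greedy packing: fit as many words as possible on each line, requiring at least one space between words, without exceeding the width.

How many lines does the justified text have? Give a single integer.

Answer: 7

Derivation:
Line 1: ['owl', 'of', 'desert'] (min_width=13, slack=0)
Line 2: ['young', 'for'] (min_width=9, slack=4)
Line 3: ['they', 'I', 'south'] (min_width=12, slack=1)
Line 4: ['cup', 'banana'] (min_width=10, slack=3)
Line 5: ['red', 'oats', 'they'] (min_width=13, slack=0)
Line 6: ['pharmacy', 'be'] (min_width=11, slack=2)
Line 7: ['standard'] (min_width=8, slack=5)
Total lines: 7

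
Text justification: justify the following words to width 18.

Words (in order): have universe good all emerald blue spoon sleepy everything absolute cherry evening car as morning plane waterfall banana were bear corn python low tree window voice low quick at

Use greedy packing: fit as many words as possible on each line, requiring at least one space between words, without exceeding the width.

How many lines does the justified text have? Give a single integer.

Answer: 12

Derivation:
Line 1: ['have', 'universe', 'good'] (min_width=18, slack=0)
Line 2: ['all', 'emerald', 'blue'] (min_width=16, slack=2)
Line 3: ['spoon', 'sleepy'] (min_width=12, slack=6)
Line 4: ['everything'] (min_width=10, slack=8)
Line 5: ['absolute', 'cherry'] (min_width=15, slack=3)
Line 6: ['evening', 'car', 'as'] (min_width=14, slack=4)
Line 7: ['morning', 'plane'] (min_width=13, slack=5)
Line 8: ['waterfall', 'banana'] (min_width=16, slack=2)
Line 9: ['were', 'bear', 'corn'] (min_width=14, slack=4)
Line 10: ['python', 'low', 'tree'] (min_width=15, slack=3)
Line 11: ['window', 'voice', 'low'] (min_width=16, slack=2)
Line 12: ['quick', 'at'] (min_width=8, slack=10)
Total lines: 12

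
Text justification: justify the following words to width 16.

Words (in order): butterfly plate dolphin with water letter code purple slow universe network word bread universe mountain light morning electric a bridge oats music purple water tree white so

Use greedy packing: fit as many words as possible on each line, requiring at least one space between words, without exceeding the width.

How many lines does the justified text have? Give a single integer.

Answer: 13

Derivation:
Line 1: ['butterfly', 'plate'] (min_width=15, slack=1)
Line 2: ['dolphin', 'with'] (min_width=12, slack=4)
Line 3: ['water', 'letter'] (min_width=12, slack=4)
Line 4: ['code', 'purple', 'slow'] (min_width=16, slack=0)
Line 5: ['universe', 'network'] (min_width=16, slack=0)
Line 6: ['word', 'bread'] (min_width=10, slack=6)
Line 7: ['universe'] (min_width=8, slack=8)
Line 8: ['mountain', 'light'] (min_width=14, slack=2)
Line 9: ['morning', 'electric'] (min_width=16, slack=0)
Line 10: ['a', 'bridge', 'oats'] (min_width=13, slack=3)
Line 11: ['music', 'purple'] (min_width=12, slack=4)
Line 12: ['water', 'tree', 'white'] (min_width=16, slack=0)
Line 13: ['so'] (min_width=2, slack=14)
Total lines: 13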